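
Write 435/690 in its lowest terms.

435 = 3 × 5 × 29
690 = 2 × 3 × 5 × 23
gcd(435, 690) = 3 × 5 = 15.
Divide numerator and denominator by 15: 435/690 = 29/46.

29/46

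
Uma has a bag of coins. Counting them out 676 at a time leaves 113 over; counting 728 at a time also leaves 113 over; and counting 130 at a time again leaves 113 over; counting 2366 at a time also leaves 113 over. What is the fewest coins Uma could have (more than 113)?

47433

N − 113 must be a common multiple of 676, 728, 130, and 2366.
676 = 2^2 × 13^2
728 = 2^3 × 7 × 13
130 = 2 × 5 × 13
2366 = 2 × 7 × 13^2
LCM(676, 728, 130, 2366) = 2^3 × 5 × 7 × 13^2 = 47320.
Smallest N > 113 is LCM + 113 = 47320 + 113 = 47433.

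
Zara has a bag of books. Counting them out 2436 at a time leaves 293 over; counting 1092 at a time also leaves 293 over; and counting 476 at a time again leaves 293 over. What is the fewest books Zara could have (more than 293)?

538649

N − 293 must be a common multiple of 2436, 1092, and 476.
2436 = 2^2 × 3 × 7 × 29
1092 = 2^2 × 3 × 7 × 13
476 = 2^2 × 7 × 17
LCM(2436, 1092, 476) = 2^2 × 3 × 7 × 13 × 17 × 29 = 538356.
Smallest N > 293 is LCM + 293 = 538356 + 293 = 538649.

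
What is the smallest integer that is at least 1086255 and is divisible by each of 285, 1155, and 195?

The integer must be a common multiple of 285, 1155, and 195, so a multiple of their LCM.
285 = 3 × 5 × 19
1155 = 3 × 5 × 7 × 11
195 = 3 × 5 × 13
LCM(285, 1155, 195) = 3 × 5 × 7 × 11 × 13 × 19 = 285285.
Smallest multiple of 285285 that is ≥ 1086255: ⌈1086255/285285⌉ × 285285 = 4 × 285285 = 1141140.

1141140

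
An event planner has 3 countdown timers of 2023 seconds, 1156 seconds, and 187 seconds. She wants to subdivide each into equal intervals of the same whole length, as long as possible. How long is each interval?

17 seconds

The interval must divide each timer length; the longest such is the gcd.
2023 = 7 × 17^2
1156 = 2^2 × 17^2
187 = 11 × 17
gcd(2023, 1156, 187) = 17.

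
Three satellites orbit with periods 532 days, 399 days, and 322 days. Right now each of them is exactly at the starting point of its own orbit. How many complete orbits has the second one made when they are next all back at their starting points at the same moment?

The first common completion time is the LCM of the periods.
532 = 2^2 × 7 × 19
399 = 3 × 7 × 19
322 = 2 × 7 × 23
LCM(532, 399, 322) = 2^2 × 3 × 7 × 19 × 23 = 36708.
Orbits for period 399: 36708 / 399 = 92.

92 orbits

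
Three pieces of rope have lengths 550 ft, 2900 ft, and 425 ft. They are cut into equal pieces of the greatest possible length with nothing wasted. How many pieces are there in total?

Piece length = gcd(550, 2900, 425).
550 = 2 × 5^2 × 11
2900 = 2^2 × 5^2 × 29
425 = 5^2 × 17
gcd(550, 2900, 425) = 5^2 = 25.
Total pieces = 550/25 + 2900/25 + 425/25 = 22 + 116 + 17 = 155.

155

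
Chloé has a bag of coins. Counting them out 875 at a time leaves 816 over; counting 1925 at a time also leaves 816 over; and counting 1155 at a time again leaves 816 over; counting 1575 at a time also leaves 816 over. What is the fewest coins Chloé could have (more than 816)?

N − 816 must be a common multiple of 875, 1925, 1155, and 1575.
875 = 5^3 × 7
1925 = 5^2 × 7 × 11
1155 = 3 × 5 × 7 × 11
1575 = 3^2 × 5^2 × 7
LCM(875, 1925, 1155, 1575) = 3^2 × 5^3 × 7 × 11 = 86625.
Smallest N > 816 is LCM + 816 = 86625 + 816 = 87441.

87441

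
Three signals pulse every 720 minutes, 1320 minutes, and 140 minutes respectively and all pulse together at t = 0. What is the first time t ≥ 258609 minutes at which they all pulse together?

277200 minutes

Joint pulses occur at multiples of LCM(720, 1320, 140).
720 = 2^4 × 3^2 × 5
1320 = 2^3 × 3 × 5 × 11
140 = 2^2 × 5 × 7
LCM(720, 1320, 140) = 2^4 × 3^2 × 5 × 7 × 11 = 55440.
Smallest multiple of 55440 that is ≥ 258609: ⌈258609/55440⌉ × 55440 = 5 × 55440 = 277200.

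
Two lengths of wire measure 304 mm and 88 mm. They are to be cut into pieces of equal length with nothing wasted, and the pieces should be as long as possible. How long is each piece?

8 mm

Each piece length must divide every original length, so the longest possible is gcd(304, 88).
304 = 2^4 × 19
88 = 2^3 × 11
gcd(304, 88) = 2^3 = 8.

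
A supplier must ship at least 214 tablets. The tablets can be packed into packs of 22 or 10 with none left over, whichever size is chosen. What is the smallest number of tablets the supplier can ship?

220

The number of tablets must be a common multiple of 22 and 10, so a multiple of their LCM.
22 = 2 × 11
10 = 2 × 5
LCM(22, 10) = 2 × 5 × 11 = 110.
Smallest multiple of 110 that is ≥ 214: ⌈214/110⌉ × 110 = 2 × 110 = 220.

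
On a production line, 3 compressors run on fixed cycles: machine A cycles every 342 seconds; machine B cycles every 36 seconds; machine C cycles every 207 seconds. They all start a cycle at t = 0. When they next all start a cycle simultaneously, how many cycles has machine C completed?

76 cycles

The first common completion time is the LCM of the periods.
342 = 2 × 3^2 × 19
36 = 2^2 × 3^2
207 = 3^2 × 23
LCM(342, 36, 207) = 2^2 × 3^2 × 19 × 23 = 15732.
Cycles for period 207: 15732 / 207 = 76.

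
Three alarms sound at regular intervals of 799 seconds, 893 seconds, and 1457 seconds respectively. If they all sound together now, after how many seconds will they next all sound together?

We need the least common multiple of the intervals.
799 = 17 × 47
893 = 19 × 47
1457 = 31 × 47
LCM(799, 893, 1457) = 17 × 19 × 31 × 47 = 470611.

470611 seconds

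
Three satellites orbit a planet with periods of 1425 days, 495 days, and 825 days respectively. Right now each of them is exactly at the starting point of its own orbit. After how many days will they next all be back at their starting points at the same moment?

We need the least common multiple of the intervals.
1425 = 3 × 5^2 × 19
495 = 3^2 × 5 × 11
825 = 3 × 5^2 × 11
LCM(1425, 495, 825) = 3^2 × 5^2 × 11 × 19 = 47025.

47025 days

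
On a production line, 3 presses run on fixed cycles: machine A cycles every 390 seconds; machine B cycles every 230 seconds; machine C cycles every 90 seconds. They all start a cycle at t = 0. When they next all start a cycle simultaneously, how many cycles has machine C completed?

299 cycles

The first common completion time is the LCM of the periods.
390 = 2 × 3 × 5 × 13
230 = 2 × 5 × 23
90 = 2 × 3^2 × 5
LCM(390, 230, 90) = 2 × 3^2 × 5 × 13 × 23 = 26910.
Cycles for period 90: 26910 / 90 = 299.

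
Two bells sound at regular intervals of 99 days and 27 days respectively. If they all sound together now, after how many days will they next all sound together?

We need the least common multiple of the intervals.
99 = 3^2 × 11
27 = 3^3
LCM(99, 27) = 3^3 × 11 = 297.

297 days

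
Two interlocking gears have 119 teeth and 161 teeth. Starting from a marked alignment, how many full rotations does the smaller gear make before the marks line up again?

23 rotations

All finish a whole number of cycles simultaneously at t = LCM of the periods.
119 = 7 × 17
161 = 7 × 23
LCM(119, 161) = 7 × 17 × 23 = 2737.
Rotations for period 119: 2737 / 119 = 23.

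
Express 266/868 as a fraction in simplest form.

266 = 2 × 7 × 19
868 = 2^2 × 7 × 31
gcd(266, 868) = 2 × 7 = 14.
Divide numerator and denominator by 14: 266/868 = 19/62.

19/62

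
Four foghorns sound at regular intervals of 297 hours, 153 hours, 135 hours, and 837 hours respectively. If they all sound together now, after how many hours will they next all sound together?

782595 hours

They coincide at every common multiple of the periods; the first is the LCM.
297 = 3^3 × 11
153 = 3^2 × 17
135 = 3^3 × 5
837 = 3^3 × 31
LCM(297, 153, 135, 837) = 3^3 × 5 × 11 × 17 × 31 = 782595.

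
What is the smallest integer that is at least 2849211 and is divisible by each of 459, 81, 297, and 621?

The integer must be a common multiple of 459, 81, 297, and 621, so a multiple of their LCM.
459 = 3^3 × 17
81 = 3^4
297 = 3^3 × 11
621 = 3^3 × 23
LCM(459, 81, 297, 621) = 3^4 × 11 × 17 × 23 = 348381.
Smallest multiple of 348381 that is ≥ 2849211: ⌈2849211/348381⌉ × 348381 = 9 × 348381 = 3135429.

3135429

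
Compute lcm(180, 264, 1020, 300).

180 = 2^2 × 3^2 × 5
264 = 2^3 × 3 × 11
1020 = 2^2 × 3 × 5 × 17
300 = 2^2 × 3 × 5^2
LCM(180, 264, 1020, 300) = 2^3 × 3^2 × 5^2 × 11 × 17 = 336600.

336600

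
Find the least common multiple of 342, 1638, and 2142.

529074

342 = 2 × 3^2 × 19
1638 = 2 × 3^2 × 7 × 13
2142 = 2 × 3^2 × 7 × 17
LCM(342, 1638, 2142) = 2 × 3^2 × 7 × 13 × 17 × 19 = 529074.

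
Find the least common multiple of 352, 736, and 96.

352 = 2^5 × 11
736 = 2^5 × 23
96 = 2^5 × 3
LCM(352, 736, 96) = 2^5 × 3 × 11 × 23 = 24288.

24288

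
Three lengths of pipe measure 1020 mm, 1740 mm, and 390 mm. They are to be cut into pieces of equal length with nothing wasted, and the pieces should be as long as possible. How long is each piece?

The greatest length dividing all of 1020, 1740, and 390 is their gcd.
1020 = 2^2 × 3 × 5 × 17
1740 = 2^2 × 3 × 5 × 29
390 = 2 × 3 × 5 × 13
gcd(1020, 1740, 390) = 2 × 3 × 5 = 30.

30 mm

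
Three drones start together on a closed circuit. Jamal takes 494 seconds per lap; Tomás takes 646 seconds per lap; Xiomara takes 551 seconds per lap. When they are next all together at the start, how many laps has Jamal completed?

All finish a whole number of cycles simultaneously at t = LCM of the periods.
494 = 2 × 13 × 19
646 = 2 × 17 × 19
551 = 19 × 29
LCM(494, 646, 551) = 2 × 13 × 17 × 19 × 29 = 243542.
Laps for period 494: 243542 / 494 = 493.

493 laps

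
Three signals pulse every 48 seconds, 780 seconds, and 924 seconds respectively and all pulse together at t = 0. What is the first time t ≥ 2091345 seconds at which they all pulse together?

Joint pulses occur at multiples of LCM(48, 780, 924).
48 = 2^4 × 3
780 = 2^2 × 3 × 5 × 13
924 = 2^2 × 3 × 7 × 11
LCM(48, 780, 924) = 2^4 × 3 × 5 × 7 × 11 × 13 = 240240.
Smallest multiple of 240240 that is ≥ 2091345: ⌈2091345/240240⌉ × 240240 = 9 × 240240 = 2162160.

2162160 seconds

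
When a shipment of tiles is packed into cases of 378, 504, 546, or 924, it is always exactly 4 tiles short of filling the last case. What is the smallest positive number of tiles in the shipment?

Being 4 short of a full case of size k means N ≡ −4 (mod k), i.e. N + 4 is a multiple of each size.
378 = 2 × 3^3 × 7
504 = 2^3 × 3^2 × 7
546 = 2 × 3 × 7 × 13
924 = 2^2 × 3 × 7 × 11
LCM(378, 504, 546, 924) = 2^3 × 3^3 × 7 × 11 × 13 = 216216.
Smallest positive N is 216216 − 4 = 216212.

216212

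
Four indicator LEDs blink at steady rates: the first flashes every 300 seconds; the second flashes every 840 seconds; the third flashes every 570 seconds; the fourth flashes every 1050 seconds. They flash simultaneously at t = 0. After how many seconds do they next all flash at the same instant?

79800 seconds

We need the least common multiple of the intervals.
300 = 2^2 × 3 × 5^2
840 = 2^3 × 3 × 5 × 7
570 = 2 × 3 × 5 × 19
1050 = 2 × 3 × 5^2 × 7
LCM(300, 840, 570, 1050) = 2^3 × 3 × 5^2 × 7 × 19 = 79800.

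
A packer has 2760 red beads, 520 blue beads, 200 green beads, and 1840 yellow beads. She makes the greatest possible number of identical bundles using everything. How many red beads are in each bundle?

Number of bundles = gcd(2760, 520, 200, 1840).
2760 = 2^3 × 3 × 5 × 23
520 = 2^3 × 5 × 13
200 = 2^3 × 5^2
1840 = 2^4 × 5 × 23
gcd(2760, 520, 200, 1840) = 2^3 × 5 = 40.
red beads per bundle = 2760 / 40 = 69.

69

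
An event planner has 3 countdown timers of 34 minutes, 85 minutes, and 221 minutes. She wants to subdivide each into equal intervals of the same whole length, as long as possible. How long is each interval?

The interval must divide each timer length; the longest such is the gcd.
34 = 2 × 17
85 = 5 × 17
221 = 13 × 17
gcd(34, 85, 221) = 17.

17 minutes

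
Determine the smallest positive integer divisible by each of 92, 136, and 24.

92 = 2^2 × 23
136 = 2^3 × 17
24 = 2^3 × 3
LCM(92, 136, 24) = 2^3 × 3 × 17 × 23 = 9384.

9384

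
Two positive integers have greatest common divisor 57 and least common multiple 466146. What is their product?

26570322

For any two positive integers, gcd × lcm = product = 57 × 466146 = 26570322.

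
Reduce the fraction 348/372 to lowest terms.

348 = 2^2 × 3 × 29
372 = 2^2 × 3 × 31
gcd(348, 372) = 2^2 × 3 = 12.
Divide numerator and denominator by 12: 348/372 = 29/31.

29/31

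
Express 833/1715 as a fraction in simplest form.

17/35

833 = 7^2 × 17
1715 = 5 × 7^3
gcd(833, 1715) = 7^2 = 49.
Divide numerator and denominator by 49: 833/1715 = 17/35.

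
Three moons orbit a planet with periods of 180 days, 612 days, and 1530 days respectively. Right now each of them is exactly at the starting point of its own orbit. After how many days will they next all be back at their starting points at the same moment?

3060 days

They coincide at every common multiple of the periods; the first is the LCM.
180 = 2^2 × 3^2 × 5
612 = 2^2 × 3^2 × 17
1530 = 2 × 3^2 × 5 × 17
LCM(180, 612, 1530) = 2^2 × 3^2 × 5 × 17 = 3060.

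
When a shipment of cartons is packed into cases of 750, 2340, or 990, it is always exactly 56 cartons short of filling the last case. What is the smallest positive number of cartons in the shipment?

643444

Being 56 short of a full case of size k means N ≡ −56 (mod k), i.e. N + 56 is a multiple of each size.
750 = 2 × 3 × 5^3
2340 = 2^2 × 3^2 × 5 × 13
990 = 2 × 3^2 × 5 × 11
LCM(750, 2340, 990) = 2^2 × 3^2 × 5^3 × 11 × 13 = 643500.
Smallest positive N is 643500 − 56 = 643444.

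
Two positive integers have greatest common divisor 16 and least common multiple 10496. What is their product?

167936

For any two positive integers, gcd × lcm = product = 16 × 10496 = 167936.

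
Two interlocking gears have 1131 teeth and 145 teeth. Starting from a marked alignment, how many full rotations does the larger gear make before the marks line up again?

All finish a whole number of cycles simultaneously at t = LCM of the periods.
1131 = 3 × 13 × 29
145 = 5 × 29
LCM(1131, 145) = 3 × 5 × 13 × 29 = 5655.
Rotations for period 1131: 5655 / 1131 = 5.

5 rotations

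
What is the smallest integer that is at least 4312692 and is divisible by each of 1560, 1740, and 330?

The integer must be a common multiple of 1560, 1740, and 330, so a multiple of their LCM.
1560 = 2^3 × 3 × 5 × 13
1740 = 2^2 × 3 × 5 × 29
330 = 2 × 3 × 5 × 11
LCM(1560, 1740, 330) = 2^3 × 3 × 5 × 11 × 13 × 29 = 497640.
Smallest multiple of 497640 that is ≥ 4312692: ⌈4312692/497640⌉ × 497640 = 9 × 497640 = 4478760.

4478760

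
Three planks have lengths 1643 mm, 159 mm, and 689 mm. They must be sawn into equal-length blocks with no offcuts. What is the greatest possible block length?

This is the greatest common divisor of 1643, 159, and 689.
1643 = 31 × 53
159 = 3 × 53
689 = 13 × 53
gcd(1643, 159, 689) = 53.

53 mm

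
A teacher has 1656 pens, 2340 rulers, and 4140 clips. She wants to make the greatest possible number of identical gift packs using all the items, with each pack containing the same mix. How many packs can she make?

36 packs

The pack count must divide each quantity, so the greatest is gcd(1656, 2340, 4140).
1656 = 2^3 × 3^2 × 23
2340 = 2^2 × 3^2 × 5 × 13
4140 = 2^2 × 3^2 × 5 × 23
gcd(1656, 2340, 4140) = 2^2 × 3^2 = 36.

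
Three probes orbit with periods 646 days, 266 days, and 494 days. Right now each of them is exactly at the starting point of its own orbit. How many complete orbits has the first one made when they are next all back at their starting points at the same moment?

91 orbits

All finish a whole number of cycles simultaneously at t = LCM of the periods.
646 = 2 × 17 × 19
266 = 2 × 7 × 19
494 = 2 × 13 × 19
LCM(646, 266, 494) = 2 × 7 × 13 × 17 × 19 = 58786.
Orbits for period 646: 58786 / 646 = 91.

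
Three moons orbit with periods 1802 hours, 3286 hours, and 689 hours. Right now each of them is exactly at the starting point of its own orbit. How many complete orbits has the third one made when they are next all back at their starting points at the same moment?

1054 orbits

All finish a whole number of cycles simultaneously at t = LCM of the periods.
1802 = 2 × 17 × 53
3286 = 2 × 31 × 53
689 = 13 × 53
LCM(1802, 3286, 689) = 2 × 13 × 17 × 31 × 53 = 726206.
Orbits for period 689: 726206 / 689 = 1054.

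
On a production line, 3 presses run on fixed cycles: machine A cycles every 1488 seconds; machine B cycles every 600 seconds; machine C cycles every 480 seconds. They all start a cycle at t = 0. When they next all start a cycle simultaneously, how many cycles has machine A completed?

50 cycles

The first common completion time is the LCM of the periods.
1488 = 2^4 × 3 × 31
600 = 2^3 × 3 × 5^2
480 = 2^5 × 3 × 5
LCM(1488, 600, 480) = 2^5 × 3 × 5^2 × 31 = 74400.
Cycles for period 1488: 74400 / 1488 = 50.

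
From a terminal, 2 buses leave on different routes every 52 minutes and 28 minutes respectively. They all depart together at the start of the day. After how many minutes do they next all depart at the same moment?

The first simultaneous occurrence is after LCM of the individual periods.
52 = 2^2 × 13
28 = 2^2 × 7
LCM(52, 28) = 2^2 × 7 × 13 = 364.

364 minutes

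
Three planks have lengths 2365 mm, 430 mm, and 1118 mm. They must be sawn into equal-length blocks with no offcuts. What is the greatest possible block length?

The block length must divide every plank, so the greatest is gcd(2365, 430, 1118).
2365 = 5 × 11 × 43
430 = 2 × 5 × 43
1118 = 2 × 13 × 43
gcd(2365, 430, 1118) = 43.

43 mm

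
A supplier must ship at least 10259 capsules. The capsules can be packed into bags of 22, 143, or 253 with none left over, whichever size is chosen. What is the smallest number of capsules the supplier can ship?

The number of capsules must be a common multiple of 22, 143, and 253, so a multiple of their LCM.
22 = 2 × 11
143 = 11 × 13
253 = 11 × 23
LCM(22, 143, 253) = 2 × 11 × 13 × 23 = 6578.
Smallest multiple of 6578 that is ≥ 10259: ⌈10259/6578⌉ × 6578 = 2 × 6578 = 13156.

13156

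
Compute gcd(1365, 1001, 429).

13

1365 = 3 × 5 × 7 × 13
1001 = 7 × 11 × 13
429 = 3 × 11 × 13
gcd(1365, 1001, 429) = 13.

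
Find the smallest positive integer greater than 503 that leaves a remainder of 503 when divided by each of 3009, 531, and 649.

99800

N − 503 must be a common multiple of 3009, 531, and 649.
3009 = 3 × 17 × 59
531 = 3^2 × 59
649 = 11 × 59
LCM(3009, 531, 649) = 3^2 × 11 × 17 × 59 = 99297.
Smallest N > 503 is LCM + 503 = 99297 + 503 = 99800.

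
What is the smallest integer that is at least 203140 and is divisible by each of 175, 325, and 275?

225225

The integer must be a common multiple of 175, 325, and 275, so a multiple of their LCM.
175 = 5^2 × 7
325 = 5^2 × 13
275 = 5^2 × 11
LCM(175, 325, 275) = 5^2 × 7 × 11 × 13 = 25025.
Smallest multiple of 25025 that is ≥ 203140: ⌈203140/25025⌉ × 25025 = 9 × 25025 = 225225.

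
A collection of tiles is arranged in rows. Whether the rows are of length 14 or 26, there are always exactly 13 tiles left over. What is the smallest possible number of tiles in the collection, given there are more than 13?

N − 13 must be a common multiple of 14 and 26.
14 = 2 × 7
26 = 2 × 13
LCM(14, 26) = 2 × 7 × 13 = 182.
Smallest N > 13 is LCM + 13 = 182 + 13 = 195.

195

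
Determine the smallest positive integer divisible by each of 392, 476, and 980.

392 = 2^3 × 7^2
476 = 2^2 × 7 × 17
980 = 2^2 × 5 × 7^2
LCM(392, 476, 980) = 2^3 × 5 × 7^2 × 17 = 33320.

33320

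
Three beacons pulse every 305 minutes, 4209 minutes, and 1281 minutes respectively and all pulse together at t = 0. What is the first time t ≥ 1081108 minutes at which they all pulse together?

Joint pulses occur at multiples of LCM(305, 4209, 1281).
305 = 5 × 61
4209 = 3 × 23 × 61
1281 = 3 × 7 × 61
LCM(305, 4209, 1281) = 3 × 5 × 7 × 23 × 61 = 147315.
Smallest multiple of 147315 that is ≥ 1081108: ⌈1081108/147315⌉ × 147315 = 8 × 147315 = 1178520.

1178520 minutes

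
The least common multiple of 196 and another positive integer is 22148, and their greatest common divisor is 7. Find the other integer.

gcd × lcm = product of the two integers, so the other integer is (7 × 22148) / 196 = 791.

791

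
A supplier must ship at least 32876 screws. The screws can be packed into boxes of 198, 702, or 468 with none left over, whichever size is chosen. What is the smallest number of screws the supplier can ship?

The number of screws must be a common multiple of 198, 702, and 468, so a multiple of their LCM.
198 = 2 × 3^2 × 11
702 = 2 × 3^3 × 13
468 = 2^2 × 3^2 × 13
LCM(198, 702, 468) = 2^2 × 3^3 × 11 × 13 = 15444.
Smallest multiple of 15444 that is ≥ 32876: ⌈32876/15444⌉ × 15444 = 3 × 15444 = 46332.

46332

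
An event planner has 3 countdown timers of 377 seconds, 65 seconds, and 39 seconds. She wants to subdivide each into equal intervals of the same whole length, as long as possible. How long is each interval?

13 seconds

The interval must divide each timer length; the longest such is the gcd.
377 = 13 × 29
65 = 5 × 13
39 = 3 × 13
gcd(377, 65, 39) = 13.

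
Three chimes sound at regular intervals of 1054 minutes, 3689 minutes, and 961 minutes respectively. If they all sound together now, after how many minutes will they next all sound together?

They coincide at every common multiple of the periods; the first is the LCM.
1054 = 2 × 17 × 31
3689 = 7 × 17 × 31
961 = 31^2
LCM(1054, 3689, 961) = 2 × 7 × 17 × 31^2 = 228718.

228718 minutes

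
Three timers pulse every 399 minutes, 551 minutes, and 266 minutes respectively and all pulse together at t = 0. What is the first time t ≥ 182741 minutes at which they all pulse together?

185136 minutes

Joint pulses occur at multiples of LCM(399, 551, 266).
399 = 3 × 7 × 19
551 = 19 × 29
266 = 2 × 7 × 19
LCM(399, 551, 266) = 2 × 3 × 7 × 19 × 29 = 23142.
Smallest multiple of 23142 that is ≥ 182741: ⌈182741/23142⌉ × 23142 = 8 × 23142 = 185136.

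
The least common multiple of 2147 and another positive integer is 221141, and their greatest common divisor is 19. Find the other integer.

gcd × lcm = product of the two integers, so the other integer is (19 × 221141) / 2147 = 1957.

1957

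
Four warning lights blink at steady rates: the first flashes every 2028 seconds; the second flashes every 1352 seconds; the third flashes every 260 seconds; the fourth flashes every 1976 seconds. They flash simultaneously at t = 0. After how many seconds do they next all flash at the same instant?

The first simultaneous occurrence is after LCM of the individual periods.
2028 = 2^2 × 3 × 13^2
1352 = 2^3 × 13^2
260 = 2^2 × 5 × 13
1976 = 2^3 × 13 × 19
LCM(2028, 1352, 260, 1976) = 2^3 × 3 × 5 × 13^2 × 19 = 385320.

385320 seconds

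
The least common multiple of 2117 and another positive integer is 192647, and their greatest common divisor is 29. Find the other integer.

gcd × lcm = product of the two integers, so the other integer is (29 × 192647) / 2117 = 2639.

2639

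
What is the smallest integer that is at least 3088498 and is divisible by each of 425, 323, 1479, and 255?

The integer must be a common multiple of 425, 323, 1479, and 255, so a multiple of their LCM.
425 = 5^2 × 17
323 = 17 × 19
1479 = 3 × 17 × 29
255 = 3 × 5 × 17
LCM(425, 323, 1479, 255) = 3 × 5^2 × 17 × 19 × 29 = 702525.
Smallest multiple of 702525 that is ≥ 3088498: ⌈3088498/702525⌉ × 702525 = 5 × 702525 = 3512625.

3512625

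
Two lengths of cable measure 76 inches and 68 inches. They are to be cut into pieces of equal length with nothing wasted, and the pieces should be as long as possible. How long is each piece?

4 inches

Each piece length must divide every original length, so the longest possible is gcd(76, 68).
76 = 2^2 × 19
68 = 2^2 × 17
gcd(76, 68) = 2^2 = 4.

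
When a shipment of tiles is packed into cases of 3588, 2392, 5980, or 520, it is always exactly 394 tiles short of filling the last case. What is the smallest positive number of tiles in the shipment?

Being 394 short of a full case of size k means N ≡ −394 (mod k), i.e. N + 394 is a multiple of each size.
3588 = 2^2 × 3 × 13 × 23
2392 = 2^3 × 13 × 23
5980 = 2^2 × 5 × 13 × 23
520 = 2^3 × 5 × 13
LCM(3588, 2392, 5980, 520) = 2^3 × 3 × 5 × 13 × 23 = 35880.
Smallest positive N is 35880 − 394 = 35486.

35486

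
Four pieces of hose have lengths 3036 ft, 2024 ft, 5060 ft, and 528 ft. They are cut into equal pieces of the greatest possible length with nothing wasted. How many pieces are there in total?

Piece length = gcd(3036, 2024, 5060, 528).
3036 = 2^2 × 3 × 11 × 23
2024 = 2^3 × 11 × 23
5060 = 2^2 × 5 × 11 × 23
528 = 2^4 × 3 × 11
gcd(3036, 2024, 5060, 528) = 2^2 × 11 = 44.
Total pieces = 3036/44 + 2024/44 + 5060/44 + 528/44 = 69 + 46 + 115 + 12 = 242.

242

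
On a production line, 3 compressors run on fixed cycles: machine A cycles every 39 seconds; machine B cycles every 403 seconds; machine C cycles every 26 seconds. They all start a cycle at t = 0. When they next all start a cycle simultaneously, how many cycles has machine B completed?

All finish a whole number of cycles simultaneously at t = LCM of the periods.
39 = 3 × 13
403 = 13 × 31
26 = 2 × 13
LCM(39, 403, 26) = 2 × 3 × 13 × 31 = 2418.
Cycles for period 403: 2418 / 403 = 6.

6 cycles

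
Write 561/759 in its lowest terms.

17/23

561 = 3 × 11 × 17
759 = 3 × 11 × 23
gcd(561, 759) = 3 × 11 = 33.
Divide numerator and denominator by 33: 561/759 = 17/23.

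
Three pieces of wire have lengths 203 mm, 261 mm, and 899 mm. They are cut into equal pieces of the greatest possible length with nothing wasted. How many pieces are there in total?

47

Piece length = gcd(203, 261, 899).
203 = 7 × 29
261 = 3^2 × 29
899 = 29 × 31
gcd(203, 261, 899) = 29.
Total pieces = 203/29 + 261/29 + 899/29 = 7 + 9 + 31 = 47.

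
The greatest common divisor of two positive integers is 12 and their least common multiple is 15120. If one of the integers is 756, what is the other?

For two integers, gcd × lcm = product, so the other is (12 × 15120) / 756 = 181440 / 756 = 240.

240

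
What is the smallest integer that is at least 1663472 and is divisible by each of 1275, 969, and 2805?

1865325

The integer must be a common multiple of 1275, 969, and 2805, so a multiple of their LCM.
1275 = 3 × 5^2 × 17
969 = 3 × 17 × 19
2805 = 3 × 5 × 11 × 17
LCM(1275, 969, 2805) = 3 × 5^2 × 11 × 17 × 19 = 266475.
Smallest multiple of 266475 that is ≥ 1663472: ⌈1663472/266475⌉ × 266475 = 7 × 266475 = 1865325.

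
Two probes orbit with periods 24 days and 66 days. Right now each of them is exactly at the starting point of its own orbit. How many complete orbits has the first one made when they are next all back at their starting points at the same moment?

The first common completion time is the LCM of the periods.
24 = 2^3 × 3
66 = 2 × 3 × 11
LCM(24, 66) = 2^3 × 3 × 11 = 264.
Orbits for period 24: 264 / 24 = 11.

11 orbits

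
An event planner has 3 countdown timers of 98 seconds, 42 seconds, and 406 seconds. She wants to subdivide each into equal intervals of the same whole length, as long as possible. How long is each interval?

14 seconds

The interval must divide each timer length; the longest such is the gcd.
98 = 2 × 7^2
42 = 2 × 3 × 7
406 = 2 × 7 × 29
gcd(98, 42, 406) = 2 × 7 = 14.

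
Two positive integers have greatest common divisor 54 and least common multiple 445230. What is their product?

24042420

For any two positive integers, gcd × lcm = product = 54 × 445230 = 24042420.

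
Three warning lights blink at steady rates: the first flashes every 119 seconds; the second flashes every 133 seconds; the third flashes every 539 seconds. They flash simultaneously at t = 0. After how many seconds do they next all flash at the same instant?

They coincide at every common multiple of the periods; the first is the LCM.
119 = 7 × 17
133 = 7 × 19
539 = 7^2 × 11
LCM(119, 133, 539) = 7^2 × 11 × 17 × 19 = 174097.

174097 seconds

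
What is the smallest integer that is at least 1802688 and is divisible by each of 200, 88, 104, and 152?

2173600

The integer must be a common multiple of 200, 88, 104, and 152, so a multiple of their LCM.
200 = 2^3 × 5^2
88 = 2^3 × 11
104 = 2^3 × 13
152 = 2^3 × 19
LCM(200, 88, 104, 152) = 2^3 × 5^2 × 11 × 13 × 19 = 543400.
Smallest multiple of 543400 that is ≥ 1802688: ⌈1802688/543400⌉ × 543400 = 4 × 543400 = 2173600.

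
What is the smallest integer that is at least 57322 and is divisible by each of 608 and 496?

The integer must be a common multiple of 608 and 496, so a multiple of their LCM.
608 = 2^5 × 19
496 = 2^4 × 31
LCM(608, 496) = 2^5 × 19 × 31 = 18848.
Smallest multiple of 18848 that is ≥ 57322: ⌈57322/18848⌉ × 18848 = 4 × 18848 = 75392.

75392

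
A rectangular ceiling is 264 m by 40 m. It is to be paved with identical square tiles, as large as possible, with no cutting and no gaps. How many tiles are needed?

165

Tile side = gcd(264, 40).
264 = 2^3 × 3 × 11
40 = 2^3 × 5
gcd(264, 40) = 2^3 = 8.
Tiles: (264/8) × (40/8) = 33 × 5 = 165.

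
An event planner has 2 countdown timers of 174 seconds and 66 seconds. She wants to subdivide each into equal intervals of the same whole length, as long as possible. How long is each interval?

6 seconds

By the Euclidean algorithm:
174 = 2 × 66 + 42
66 = 1 × 42 + 24
42 = 1 × 24 + 18
24 = 1 × 18 + 6
18 = 3 × 6 + 0
gcd(174, 66) = 6.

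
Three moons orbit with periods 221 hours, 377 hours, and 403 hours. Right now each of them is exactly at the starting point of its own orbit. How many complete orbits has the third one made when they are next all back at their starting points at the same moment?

493 orbits

All finish a whole number of cycles simultaneously at t = LCM of the periods.
221 = 13 × 17
377 = 13 × 29
403 = 13 × 31
LCM(221, 377, 403) = 13 × 17 × 29 × 31 = 198679.
Orbits for period 403: 198679 / 403 = 493.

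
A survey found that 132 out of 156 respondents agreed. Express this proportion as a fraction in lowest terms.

132 = 2^2 × 3 × 11
156 = 2^2 × 3 × 13
gcd(132, 156) = 2^2 × 3 = 12.
Divide numerator and denominator by 12: 132/156 = 11/13.

11/13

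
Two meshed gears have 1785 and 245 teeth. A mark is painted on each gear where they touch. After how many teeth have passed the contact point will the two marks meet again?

12495 teeth

We need the least common multiple of the intervals.
1785 = 3 × 5 × 7 × 17
245 = 5 × 7^2
LCM(1785, 245) = 3 × 5 × 7^2 × 17 = 12495.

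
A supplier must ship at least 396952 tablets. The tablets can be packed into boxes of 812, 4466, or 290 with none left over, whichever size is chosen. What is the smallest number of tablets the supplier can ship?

The number of tablets must be a common multiple of 812, 4466, and 290, so a multiple of their LCM.
812 = 2^2 × 7 × 29
4466 = 2 × 7 × 11 × 29
290 = 2 × 5 × 29
LCM(812, 4466, 290) = 2^2 × 5 × 7 × 11 × 29 = 44660.
Smallest multiple of 44660 that is ≥ 396952: ⌈396952/44660⌉ × 44660 = 9 × 44660 = 401940.

401940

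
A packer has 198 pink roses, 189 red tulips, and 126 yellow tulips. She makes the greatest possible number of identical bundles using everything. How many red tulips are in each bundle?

Number of bundles = gcd(198, 189, 126).
198 = 2 × 3^2 × 11
189 = 3^3 × 7
126 = 2 × 3^2 × 7
gcd(198, 189, 126) = 3^2 = 9.
red tulips per bundle = 189 / 9 = 21.

21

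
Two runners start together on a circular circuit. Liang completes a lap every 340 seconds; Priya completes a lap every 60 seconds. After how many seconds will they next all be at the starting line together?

We need the least common multiple of the intervals.
340 = 2^2 × 5 × 17
60 = 2^2 × 3 × 5
LCM(340, 60) = 2^2 × 3 × 5 × 17 = 1020.

1020 seconds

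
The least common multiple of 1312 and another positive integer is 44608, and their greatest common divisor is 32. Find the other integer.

gcd × lcm = product of the two integers, so the other integer is (32 × 44608) / 1312 = 1088.

1088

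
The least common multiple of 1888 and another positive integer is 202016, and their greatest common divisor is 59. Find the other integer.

gcd × lcm = product of the two integers, so the other integer is (59 × 202016) / 1888 = 6313.

6313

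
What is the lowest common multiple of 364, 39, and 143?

12012

364 = 2^2 × 7 × 13
39 = 3 × 13
143 = 11 × 13
LCM(364, 39, 143) = 2^2 × 3 × 7 × 11 × 13 = 12012.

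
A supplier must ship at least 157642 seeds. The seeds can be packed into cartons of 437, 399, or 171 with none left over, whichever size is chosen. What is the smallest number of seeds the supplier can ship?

165186

The number of seeds must be a common multiple of 437, 399, and 171, so a multiple of their LCM.
437 = 19 × 23
399 = 3 × 7 × 19
171 = 3^2 × 19
LCM(437, 399, 171) = 3^2 × 7 × 19 × 23 = 27531.
Smallest multiple of 27531 that is ≥ 157642: ⌈157642/27531⌉ × 27531 = 6 × 27531 = 165186.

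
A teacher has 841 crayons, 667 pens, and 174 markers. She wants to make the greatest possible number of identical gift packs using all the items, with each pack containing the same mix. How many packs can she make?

29 packs

The pack count must divide each quantity, so the greatest is gcd(841, 667, 174).
841 = 29^2
667 = 23 × 29
174 = 2 × 3 × 29
gcd(841, 667, 174) = 29.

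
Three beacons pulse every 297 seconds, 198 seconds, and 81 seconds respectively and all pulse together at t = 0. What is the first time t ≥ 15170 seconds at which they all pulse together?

16038 seconds

Joint pulses occur at multiples of LCM(297, 198, 81).
297 = 3^3 × 11
198 = 2 × 3^2 × 11
81 = 3^4
LCM(297, 198, 81) = 2 × 3^4 × 11 = 1782.
Smallest multiple of 1782 that is ≥ 15170: ⌈15170/1782⌉ × 1782 = 9 × 1782 = 16038.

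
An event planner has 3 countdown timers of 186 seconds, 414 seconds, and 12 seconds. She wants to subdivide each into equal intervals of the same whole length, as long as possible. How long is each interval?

The interval must divide each timer length; the longest such is the gcd.
186 = 2 × 3 × 31
414 = 2 × 3^2 × 23
12 = 2^2 × 3
gcd(186, 414, 12) = 2 × 3 = 6.

6 seconds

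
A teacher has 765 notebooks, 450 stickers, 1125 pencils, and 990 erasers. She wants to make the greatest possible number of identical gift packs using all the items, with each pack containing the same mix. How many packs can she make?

45 packs

The pack count must divide each quantity, so the greatest is gcd(765, 450, 1125, 990).
765 = 3^2 × 5 × 17
450 = 2 × 3^2 × 5^2
1125 = 3^2 × 5^3
990 = 2 × 3^2 × 5 × 11
gcd(765, 450, 1125, 990) = 3^2 × 5 = 45.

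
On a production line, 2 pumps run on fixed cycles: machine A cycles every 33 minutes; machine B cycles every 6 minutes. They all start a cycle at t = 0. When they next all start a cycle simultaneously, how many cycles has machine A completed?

The first common completion time is the LCM of the periods.
33 = 3 × 11
6 = 2 × 3
LCM(33, 6) = 2 × 3 × 11 = 66.
Cycles for period 33: 66 / 33 = 2.

2 cycles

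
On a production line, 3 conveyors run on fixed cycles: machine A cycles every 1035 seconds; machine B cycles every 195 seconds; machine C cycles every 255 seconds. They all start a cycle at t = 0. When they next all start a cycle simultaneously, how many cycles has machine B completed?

1173 cycles

The first common completion time is the LCM of the periods.
1035 = 3^2 × 5 × 23
195 = 3 × 5 × 13
255 = 3 × 5 × 17
LCM(1035, 195, 255) = 3^2 × 5 × 13 × 17 × 23 = 228735.
Cycles for period 195: 228735 / 195 = 1173.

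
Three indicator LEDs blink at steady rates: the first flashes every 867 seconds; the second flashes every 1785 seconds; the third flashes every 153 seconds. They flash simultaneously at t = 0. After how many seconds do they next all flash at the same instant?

91035 seconds

We need the least common multiple of the intervals.
867 = 3 × 17^2
1785 = 3 × 5 × 7 × 17
153 = 3^2 × 17
LCM(867, 1785, 153) = 3^2 × 5 × 7 × 17^2 = 91035.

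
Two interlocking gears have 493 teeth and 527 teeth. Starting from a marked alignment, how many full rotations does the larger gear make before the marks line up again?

29 rotations

All finish a whole number of cycles simultaneously at t = LCM of the periods.
493 = 17 × 29
527 = 17 × 31
LCM(493, 527) = 17 × 29 × 31 = 15283.
Rotations for period 527: 15283 / 527 = 29.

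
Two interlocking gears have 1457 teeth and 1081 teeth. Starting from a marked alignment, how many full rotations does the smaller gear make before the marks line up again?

31 rotations

All finish a whole number of cycles simultaneously at t = LCM of the periods.
1457 = 31 × 47
1081 = 23 × 47
LCM(1457, 1081) = 23 × 31 × 47 = 33511.
Rotations for period 1081: 33511 / 1081 = 31.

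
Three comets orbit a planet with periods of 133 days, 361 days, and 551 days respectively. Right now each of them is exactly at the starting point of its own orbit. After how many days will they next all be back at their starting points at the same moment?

73283 days

They coincide at every common multiple of the periods; the first is the LCM.
133 = 7 × 19
361 = 19^2
551 = 19 × 29
LCM(133, 361, 551) = 7 × 19^2 × 29 = 73283.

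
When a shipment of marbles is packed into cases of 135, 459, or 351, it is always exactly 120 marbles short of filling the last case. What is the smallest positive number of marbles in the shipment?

29715

Being 120 short of a full case of size k means N ≡ −120 (mod k), i.e. N + 120 is a multiple of each size.
135 = 3^3 × 5
459 = 3^3 × 17
351 = 3^3 × 13
LCM(135, 459, 351) = 3^3 × 5 × 13 × 17 = 29835.
Smallest positive N is 29835 − 120 = 29715.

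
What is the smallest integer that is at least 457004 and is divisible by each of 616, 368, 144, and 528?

The integer must be a common multiple of 616, 368, 144, and 528, so a multiple of their LCM.
616 = 2^3 × 7 × 11
368 = 2^4 × 23
144 = 2^4 × 3^2
528 = 2^4 × 3 × 11
LCM(616, 368, 144, 528) = 2^4 × 3^2 × 7 × 11 × 23 = 255024.
Smallest multiple of 255024 that is ≥ 457004: ⌈457004/255024⌉ × 255024 = 2 × 255024 = 510048.

510048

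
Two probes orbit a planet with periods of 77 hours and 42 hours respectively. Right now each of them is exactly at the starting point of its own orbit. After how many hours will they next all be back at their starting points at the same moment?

462 hours

The first simultaneous occurrence is after LCM of the individual periods.
77 = 7 × 11
42 = 2 × 3 × 7
LCM(77, 42) = 2 × 3 × 7 × 11 = 462.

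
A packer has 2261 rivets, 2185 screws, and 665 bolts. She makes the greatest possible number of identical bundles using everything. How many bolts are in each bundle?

Number of bundles = gcd(2261, 2185, 665).
2261 = 7 × 17 × 19
2185 = 5 × 19 × 23
665 = 5 × 7 × 19
gcd(2261, 2185, 665) = 19.
bolts per bundle = 665 / 19 = 35.

35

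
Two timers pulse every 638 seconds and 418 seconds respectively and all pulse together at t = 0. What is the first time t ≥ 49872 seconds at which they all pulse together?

Joint pulses occur at multiples of LCM(638, 418).
638 = 2 × 11 × 29
418 = 2 × 11 × 19
LCM(638, 418) = 2 × 11 × 19 × 29 = 12122.
Smallest multiple of 12122 that is ≥ 49872: ⌈49872/12122⌉ × 12122 = 5 × 12122 = 60610.

60610 seconds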